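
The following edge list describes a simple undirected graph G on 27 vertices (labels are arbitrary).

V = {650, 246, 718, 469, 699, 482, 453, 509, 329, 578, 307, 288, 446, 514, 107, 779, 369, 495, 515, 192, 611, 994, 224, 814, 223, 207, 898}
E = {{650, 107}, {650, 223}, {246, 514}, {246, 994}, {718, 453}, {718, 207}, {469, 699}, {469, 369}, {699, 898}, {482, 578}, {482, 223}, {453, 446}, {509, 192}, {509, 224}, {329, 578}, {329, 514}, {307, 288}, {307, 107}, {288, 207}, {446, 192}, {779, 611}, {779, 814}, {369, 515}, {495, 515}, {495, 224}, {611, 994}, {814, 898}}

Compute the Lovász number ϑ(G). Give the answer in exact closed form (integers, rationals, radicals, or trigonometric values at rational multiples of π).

N(453) = {718, 446}, |N(453)| = 2.
N(369) = {469, 515}, |N(369)| = 2.
N(779) = {611, 814}, |N(779)| = 2.
N(898) = {699, 814}, |N(898)| = 2.
deg(v) = 2 for all v (|V|=27); connected 2-regular on 27 ⇒ C_{27}.
Distinct eigenvalues (to 6 d.p.): [2.0, 1.94609, 1.787265, 1.532089, 1.194317, 0.79216, 0.347296, -0.11629, -0.573606, -1.0, -1.372483, -1.670976, -1.879385, -1.986477].
−27·(-2*cos(pi/27)) / ((2)−(-2*cos(pi/27))) = 27*cos(pi/27)/(cos(pi/27) + 1) = ϑ(G).
= 13.4542041… (decimal).
13 ≤ 27*cos(pi/27)/(cos(pi/27) + 1) ≤ 14: both strict.

27*cos(pi/27)/(cos(pi/27) + 1)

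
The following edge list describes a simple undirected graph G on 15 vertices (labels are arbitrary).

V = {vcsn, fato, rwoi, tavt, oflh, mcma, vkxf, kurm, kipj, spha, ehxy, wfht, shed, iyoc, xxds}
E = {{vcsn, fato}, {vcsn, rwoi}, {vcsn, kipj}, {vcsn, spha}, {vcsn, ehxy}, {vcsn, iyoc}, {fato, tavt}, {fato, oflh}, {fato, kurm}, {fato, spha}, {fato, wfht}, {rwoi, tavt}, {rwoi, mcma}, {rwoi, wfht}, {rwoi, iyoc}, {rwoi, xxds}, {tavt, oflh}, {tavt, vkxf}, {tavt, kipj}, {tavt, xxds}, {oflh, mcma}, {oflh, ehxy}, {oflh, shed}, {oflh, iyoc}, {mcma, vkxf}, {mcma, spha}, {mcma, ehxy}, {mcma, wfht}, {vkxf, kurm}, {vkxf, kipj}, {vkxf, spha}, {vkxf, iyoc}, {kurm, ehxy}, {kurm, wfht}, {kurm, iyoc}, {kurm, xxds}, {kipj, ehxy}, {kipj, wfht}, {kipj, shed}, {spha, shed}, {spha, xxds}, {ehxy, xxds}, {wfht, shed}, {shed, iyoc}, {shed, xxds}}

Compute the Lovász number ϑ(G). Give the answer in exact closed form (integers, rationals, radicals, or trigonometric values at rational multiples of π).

5

N(fato) = {vcsn, tavt, oflh, kurm, spha, wfht}, |N(fato)| = 6.
N(wfht) = {fato, rwoi, mcma, kurm, kipj, shed}, |N(wfht)| = 6.
deg(ehxy) = 6; N(ehxy) = {vcsn, oflh, mcma, kurm, kipj, xxds}.
Vertex oflh has 6 neighbors: fato, tavt, mcma, ehxy, shed, iyoc.
6-regular, N=15; Kneser K(6,2) on C(6,2)=15 vertices.
A has 3 distinct eigenvalues ≈ [6.0, 1.0, -3.0].
−15·(-3) / ((6)−(-3)) = 5 = ϑ(G).
= 5.000000… (decimal).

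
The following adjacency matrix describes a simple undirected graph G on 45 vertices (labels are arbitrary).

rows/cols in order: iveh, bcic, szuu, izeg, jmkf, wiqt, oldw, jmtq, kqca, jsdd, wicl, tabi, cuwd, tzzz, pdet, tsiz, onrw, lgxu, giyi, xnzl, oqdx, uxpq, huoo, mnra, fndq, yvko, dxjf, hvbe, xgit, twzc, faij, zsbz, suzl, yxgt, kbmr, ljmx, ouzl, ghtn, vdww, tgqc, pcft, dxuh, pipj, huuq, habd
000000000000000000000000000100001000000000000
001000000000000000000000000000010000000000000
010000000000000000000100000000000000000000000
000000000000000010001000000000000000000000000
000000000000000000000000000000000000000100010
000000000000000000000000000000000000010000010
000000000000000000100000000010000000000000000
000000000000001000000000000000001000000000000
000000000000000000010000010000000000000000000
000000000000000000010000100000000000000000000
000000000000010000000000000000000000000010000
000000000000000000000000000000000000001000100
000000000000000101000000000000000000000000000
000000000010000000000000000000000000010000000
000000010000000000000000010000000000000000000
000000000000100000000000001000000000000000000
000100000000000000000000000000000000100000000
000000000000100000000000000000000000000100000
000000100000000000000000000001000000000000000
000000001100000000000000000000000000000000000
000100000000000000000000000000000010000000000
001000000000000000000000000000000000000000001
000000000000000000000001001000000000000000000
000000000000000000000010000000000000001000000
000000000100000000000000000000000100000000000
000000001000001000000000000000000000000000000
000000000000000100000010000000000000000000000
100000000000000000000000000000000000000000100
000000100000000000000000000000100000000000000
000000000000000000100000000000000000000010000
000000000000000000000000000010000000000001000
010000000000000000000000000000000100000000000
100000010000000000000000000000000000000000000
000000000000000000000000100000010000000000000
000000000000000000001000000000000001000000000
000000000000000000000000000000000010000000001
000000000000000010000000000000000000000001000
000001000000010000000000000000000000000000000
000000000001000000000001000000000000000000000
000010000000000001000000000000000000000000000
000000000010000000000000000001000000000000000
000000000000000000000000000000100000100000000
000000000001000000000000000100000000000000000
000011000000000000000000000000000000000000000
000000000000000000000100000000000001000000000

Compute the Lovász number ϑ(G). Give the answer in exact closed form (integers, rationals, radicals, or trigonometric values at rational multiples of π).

Vertex hvbe has 2 neighbors: iveh, pipj.
N(kqca) = {xnzl, yvko}, |N(kqca)| = 2.
N(ghtn) = {wiqt, tzzz}, |N(ghtn)| = 2.
Vertex faij has 2 neighbors: xgit, dxuh.
Every vertex has degree 2 (N=45); this is C_{45}, the 45-cycle.
A has 23 distinct eigenvalues ≈ [2.0, 1.980536, 1.922523, 1.827091, 1.696096, 1.532089, 1.338261, 1.118386, 0.876742, 0.618034, 0.347296, 0.069799, -0.209057, -0.483844, -0.749213, -1.0, -1.231323, -1.43868, -1.618034, -1.765895, -1.879385, -1.956295, -1.995128].
−45·(-2*cos(pi/45)) / ((2)−(-2*cos(pi/45))) = 45*cos(pi/45)/(cos(pi/45) + 1) = ϑ(G).
≈ 22.4726 (to 4 d.p.).
22 ≤ 45*cos(pi/45)/(cos(pi/45) + 1) ≤ 23: both strict.

45*cos(pi/45)/(cos(pi/45) + 1)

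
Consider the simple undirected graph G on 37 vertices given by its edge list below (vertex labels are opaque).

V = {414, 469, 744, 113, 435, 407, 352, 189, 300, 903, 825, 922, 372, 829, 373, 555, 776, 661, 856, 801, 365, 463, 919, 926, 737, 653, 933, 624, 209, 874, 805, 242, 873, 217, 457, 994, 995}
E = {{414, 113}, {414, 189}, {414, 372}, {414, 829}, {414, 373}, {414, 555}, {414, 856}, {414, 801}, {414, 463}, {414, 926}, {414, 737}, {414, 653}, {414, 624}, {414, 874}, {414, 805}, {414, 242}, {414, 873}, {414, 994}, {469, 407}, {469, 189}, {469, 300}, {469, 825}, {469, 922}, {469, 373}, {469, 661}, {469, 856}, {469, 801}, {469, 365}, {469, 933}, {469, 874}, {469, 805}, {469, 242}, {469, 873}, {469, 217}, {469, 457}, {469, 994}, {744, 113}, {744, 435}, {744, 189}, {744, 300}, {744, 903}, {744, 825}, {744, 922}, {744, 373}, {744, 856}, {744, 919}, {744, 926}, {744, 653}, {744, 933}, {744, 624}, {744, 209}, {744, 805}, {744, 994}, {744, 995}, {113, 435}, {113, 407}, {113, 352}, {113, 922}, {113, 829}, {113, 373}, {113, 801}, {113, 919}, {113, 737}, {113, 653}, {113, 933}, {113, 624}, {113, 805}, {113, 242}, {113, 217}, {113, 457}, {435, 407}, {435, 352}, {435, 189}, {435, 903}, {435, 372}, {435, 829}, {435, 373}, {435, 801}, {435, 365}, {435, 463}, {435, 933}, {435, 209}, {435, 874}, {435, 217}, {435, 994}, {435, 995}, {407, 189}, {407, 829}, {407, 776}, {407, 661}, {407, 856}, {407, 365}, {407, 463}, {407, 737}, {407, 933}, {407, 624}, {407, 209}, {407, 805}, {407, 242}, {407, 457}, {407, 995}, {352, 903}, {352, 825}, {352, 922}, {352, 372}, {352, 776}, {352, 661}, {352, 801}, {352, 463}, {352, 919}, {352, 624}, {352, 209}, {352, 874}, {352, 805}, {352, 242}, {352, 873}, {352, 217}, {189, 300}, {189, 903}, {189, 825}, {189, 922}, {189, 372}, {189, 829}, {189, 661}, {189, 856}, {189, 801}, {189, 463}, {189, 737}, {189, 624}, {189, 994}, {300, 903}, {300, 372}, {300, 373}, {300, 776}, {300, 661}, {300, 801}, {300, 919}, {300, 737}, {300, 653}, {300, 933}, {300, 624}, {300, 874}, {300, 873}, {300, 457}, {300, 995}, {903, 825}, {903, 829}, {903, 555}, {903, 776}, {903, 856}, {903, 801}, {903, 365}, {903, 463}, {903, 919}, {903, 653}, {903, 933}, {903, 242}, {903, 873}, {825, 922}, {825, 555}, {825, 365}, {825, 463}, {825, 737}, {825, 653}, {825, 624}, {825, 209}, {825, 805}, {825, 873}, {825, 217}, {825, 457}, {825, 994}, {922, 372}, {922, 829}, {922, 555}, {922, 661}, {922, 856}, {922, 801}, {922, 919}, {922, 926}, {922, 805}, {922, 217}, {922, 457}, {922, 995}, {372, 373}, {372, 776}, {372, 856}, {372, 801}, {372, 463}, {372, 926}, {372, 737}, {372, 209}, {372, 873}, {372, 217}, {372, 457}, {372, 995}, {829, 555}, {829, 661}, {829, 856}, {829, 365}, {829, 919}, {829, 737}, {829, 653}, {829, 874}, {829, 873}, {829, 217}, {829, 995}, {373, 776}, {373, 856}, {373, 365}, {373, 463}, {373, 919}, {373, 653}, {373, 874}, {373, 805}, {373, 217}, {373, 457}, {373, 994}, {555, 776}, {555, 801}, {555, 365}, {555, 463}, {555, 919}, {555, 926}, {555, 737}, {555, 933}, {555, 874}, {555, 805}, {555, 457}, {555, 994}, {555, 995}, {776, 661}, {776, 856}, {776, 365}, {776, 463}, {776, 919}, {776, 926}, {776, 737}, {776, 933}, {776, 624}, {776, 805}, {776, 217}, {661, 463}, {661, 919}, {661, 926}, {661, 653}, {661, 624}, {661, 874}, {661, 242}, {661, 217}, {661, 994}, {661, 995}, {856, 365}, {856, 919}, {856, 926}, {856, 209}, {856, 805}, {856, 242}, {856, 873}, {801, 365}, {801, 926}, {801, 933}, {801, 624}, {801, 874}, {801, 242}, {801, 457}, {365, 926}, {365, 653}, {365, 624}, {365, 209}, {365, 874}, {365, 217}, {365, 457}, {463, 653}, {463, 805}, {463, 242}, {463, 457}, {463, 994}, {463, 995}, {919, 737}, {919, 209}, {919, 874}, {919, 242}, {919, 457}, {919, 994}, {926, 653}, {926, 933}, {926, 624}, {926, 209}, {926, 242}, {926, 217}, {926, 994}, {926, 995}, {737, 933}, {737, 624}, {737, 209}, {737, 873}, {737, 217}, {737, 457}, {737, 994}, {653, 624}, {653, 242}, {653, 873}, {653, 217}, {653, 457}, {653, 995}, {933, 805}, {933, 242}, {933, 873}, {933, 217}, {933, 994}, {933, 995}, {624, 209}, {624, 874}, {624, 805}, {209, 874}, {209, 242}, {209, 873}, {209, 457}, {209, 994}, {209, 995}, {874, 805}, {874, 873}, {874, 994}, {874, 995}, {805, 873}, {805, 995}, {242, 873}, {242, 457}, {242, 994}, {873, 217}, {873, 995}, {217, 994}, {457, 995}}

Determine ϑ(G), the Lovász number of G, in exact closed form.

sqrt(37)

Vertex 469 has 18 neighbors: 407, 189, 300, 825, 922, 373, 661, 856, 801, 365, 933, 874, 805, 242, 873, 217, 457, 994.
Vertex 737 has 18 neighbors: 414, 113, 407, 189, 300, 825, 372, 829, 555, 776, 919, 933, 624, 209, 873, 217, 457, 994.
deg(825) = 18; N(825) = {469, 744, 352, 189, 903, 922, 555, 365, 463, 737, 653, 624, 209, 805, 873, 217, 457, 994}.
deg(776) = 18; N(776) = {407, 352, 300, 903, 372, 373, 555, 661, 856, 365, 463, 919, 926, 737, 933, 624, 805, 217}.
18-regular, N=37; SR(37,18,8,9) — a Paley graph.
A has 3 distinct eigenvalues ≈ [18.0, 2.541381, -3.541381].
ϑ = −N·λ_min/(λ_max−λ_min) = −37·(-sqrt(37)/2 - 1/2)/(18−(-sqrt(37)/2 - 1/2)) = sqrt(37).
Numerically 6.0828.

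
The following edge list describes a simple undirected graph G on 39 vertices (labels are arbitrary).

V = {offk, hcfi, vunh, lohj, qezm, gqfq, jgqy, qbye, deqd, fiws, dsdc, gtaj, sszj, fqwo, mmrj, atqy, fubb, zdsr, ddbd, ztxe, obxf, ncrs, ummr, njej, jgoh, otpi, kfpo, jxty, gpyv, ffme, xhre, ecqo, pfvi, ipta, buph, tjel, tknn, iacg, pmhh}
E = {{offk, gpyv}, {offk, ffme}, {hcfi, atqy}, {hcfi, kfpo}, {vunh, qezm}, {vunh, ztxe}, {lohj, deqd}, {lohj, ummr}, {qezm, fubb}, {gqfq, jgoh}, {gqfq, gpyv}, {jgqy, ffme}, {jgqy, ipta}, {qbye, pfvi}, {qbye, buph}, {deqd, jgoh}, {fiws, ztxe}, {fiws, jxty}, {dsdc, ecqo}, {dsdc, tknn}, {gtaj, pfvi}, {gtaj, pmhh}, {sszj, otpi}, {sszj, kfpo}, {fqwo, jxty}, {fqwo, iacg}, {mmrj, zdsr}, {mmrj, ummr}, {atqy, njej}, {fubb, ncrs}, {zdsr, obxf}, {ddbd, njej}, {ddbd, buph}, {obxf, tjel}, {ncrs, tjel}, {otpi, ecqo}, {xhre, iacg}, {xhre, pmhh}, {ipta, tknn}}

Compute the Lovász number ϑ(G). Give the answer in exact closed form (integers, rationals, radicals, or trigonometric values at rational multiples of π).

39*cos(pi/39)/(cos(pi/39) + 1)

N(tjel) = {obxf, ncrs}, |N(tjel)| = 2.
N(lohj) = {deqd, ummr}, |N(lohj)| = 2.
N(xhre) = {iacg, pmhh}, |N(xhre)| = 2.
Vertex kfpo has 2 neighbors: hcfi, sszj.
2-regular, N=39; the odd cycle C_{39}.
spec(A) ≈ [2.0, 1.9741, 1.8971, 1.7709, 1.5989, 1.3854, 1.1361, 0.8574, 0.5564, 0.2411, -0.0805, -0.4001, -0.7092, -1.0, -1.2649, -1.497, -1.6904, -1.84, -1.9419, -1.9935] (distinct, 4 d.p.).
With N=39: ϑ(G) = 39·(-(-1)*2*cos(pi/39))/(2−(-2*cos(pi/39))) = 39*cos(pi/39)/(cos(pi/39) + 1).
≈ 19.4683 (to 4 d.p.).
Lovász sandwich 19 ≤ 39*cos(pi/39)/(cos(pi/39) + 1) ≤ 20: both strict.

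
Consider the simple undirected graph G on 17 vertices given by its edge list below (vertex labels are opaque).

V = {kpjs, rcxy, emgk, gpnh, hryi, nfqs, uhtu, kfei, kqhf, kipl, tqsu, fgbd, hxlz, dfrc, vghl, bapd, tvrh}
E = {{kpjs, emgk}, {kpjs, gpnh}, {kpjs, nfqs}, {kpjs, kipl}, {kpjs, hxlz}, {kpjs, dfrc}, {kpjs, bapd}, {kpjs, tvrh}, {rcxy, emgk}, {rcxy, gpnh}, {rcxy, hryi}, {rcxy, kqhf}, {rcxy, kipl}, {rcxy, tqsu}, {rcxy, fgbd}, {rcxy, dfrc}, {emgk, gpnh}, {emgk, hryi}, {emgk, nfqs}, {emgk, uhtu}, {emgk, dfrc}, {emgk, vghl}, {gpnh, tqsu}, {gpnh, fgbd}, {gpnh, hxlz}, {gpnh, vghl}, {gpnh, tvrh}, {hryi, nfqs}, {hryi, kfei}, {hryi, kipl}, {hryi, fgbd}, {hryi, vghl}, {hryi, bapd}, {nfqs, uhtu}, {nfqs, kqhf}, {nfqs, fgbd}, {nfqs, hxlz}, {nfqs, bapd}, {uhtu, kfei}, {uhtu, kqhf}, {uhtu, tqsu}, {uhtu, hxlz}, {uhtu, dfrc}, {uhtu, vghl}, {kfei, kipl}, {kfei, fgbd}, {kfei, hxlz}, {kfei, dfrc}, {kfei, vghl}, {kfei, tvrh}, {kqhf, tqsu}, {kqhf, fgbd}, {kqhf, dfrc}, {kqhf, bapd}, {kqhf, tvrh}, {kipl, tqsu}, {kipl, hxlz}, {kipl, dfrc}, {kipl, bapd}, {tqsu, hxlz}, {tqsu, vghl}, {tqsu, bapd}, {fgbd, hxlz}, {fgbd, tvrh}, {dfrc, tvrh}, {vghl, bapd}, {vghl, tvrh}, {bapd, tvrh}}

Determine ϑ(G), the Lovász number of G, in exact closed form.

N(kfei) = {hryi, uhtu, kipl, fgbd, hxlz, dfrc, vghl, tvrh}, |N(kfei)| = 8.
deg(hryi) = 8; N(hryi) = {rcxy, emgk, nfqs, kfei, kipl, fgbd, vghl, bapd}.
Vertex kqhf has 8 neighbors: rcxy, nfqs, uhtu, tqsu, fgbd, dfrc, bapd, tvrh.
deg(kipl) = 8; N(kipl) = {kpjs, rcxy, hryi, kfei, tqsu, hxlz, dfrc, bapd}.
8-regular, N=17; Paley(17): SR with (k,λ,μ)=(8,3,4).
The 3 distinct eigenvalues: [8.0, 1.5616, -2.5616].
ϑ = −N·λ_min/(λ_max−λ_min) = −17·(-sqrt(17)/2 - 1/2)/(8−(-sqrt(17)/2 - 1/2)) = sqrt(17).
Numerically 4.1231.

sqrt(17)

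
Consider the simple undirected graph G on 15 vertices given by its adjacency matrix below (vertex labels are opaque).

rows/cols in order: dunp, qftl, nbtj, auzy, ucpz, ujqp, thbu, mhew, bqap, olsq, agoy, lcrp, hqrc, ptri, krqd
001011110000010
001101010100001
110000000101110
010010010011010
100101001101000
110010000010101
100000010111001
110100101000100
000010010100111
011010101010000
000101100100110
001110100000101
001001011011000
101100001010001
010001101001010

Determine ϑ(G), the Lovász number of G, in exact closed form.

N(mhew) = {dunp, qftl, auzy, thbu, bqap, hqrc}, |N(mhew)| = 6.
Vertex olsq has 6 neighbors: qftl, nbtj, ucpz, thbu, bqap, agoy.
N(ptri) = {dunp, nbtj, auzy, bqap, agoy, krqd}, |N(ptri)| = 6.
N(bqap) = {ucpz, mhew, olsq, hqrc, ptri, krqd}, |N(bqap)| = 6.
6-regular, N=15; Kneser K(6,2) on C(6,2)=15 vertices.
Distinct eigenvalues (to 6 d.p.): [6.0, 1.0, -3.0].
With N=15: ϑ(G) = 15·(-1*(-3))/(6−(-3)) = 5.
Numerically 5.000000.

5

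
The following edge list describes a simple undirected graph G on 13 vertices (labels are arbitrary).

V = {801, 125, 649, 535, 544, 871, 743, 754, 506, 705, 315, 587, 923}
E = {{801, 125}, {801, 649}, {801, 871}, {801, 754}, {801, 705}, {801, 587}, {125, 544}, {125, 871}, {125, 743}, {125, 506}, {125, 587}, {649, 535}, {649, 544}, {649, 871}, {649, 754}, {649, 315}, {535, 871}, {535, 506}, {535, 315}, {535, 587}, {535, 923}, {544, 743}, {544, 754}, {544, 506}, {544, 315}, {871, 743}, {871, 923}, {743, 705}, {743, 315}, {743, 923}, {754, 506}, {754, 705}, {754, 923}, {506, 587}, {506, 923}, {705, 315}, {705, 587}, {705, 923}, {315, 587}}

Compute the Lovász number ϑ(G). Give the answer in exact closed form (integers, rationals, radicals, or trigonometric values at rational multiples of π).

sqrt(13)

Vertex 125 has 6 neighbors: 801, 544, 871, 743, 506, 587.
deg(871) = 6; N(871) = {801, 125, 649, 535, 743, 923}.
Vertex 315 has 6 neighbors: 649, 535, 544, 743, 705, 587.
Vertex 506 has 6 neighbors: 125, 535, 544, 754, 587, 923.
G on 13 vertices is 6-regular; Paley(13): SR with (k,λ,μ)=(6,2,3).
A has 3 distinct eigenvalues ≈ [6.0, 1.302776, -2.302776].
λ_max=6, λ_min=-sqrt(13)/2 - 1/2; ϑ = −13·λ_min/(λ_max−λ_min) = sqrt(13).
≈ 3.6055513 (to 7 d.p.).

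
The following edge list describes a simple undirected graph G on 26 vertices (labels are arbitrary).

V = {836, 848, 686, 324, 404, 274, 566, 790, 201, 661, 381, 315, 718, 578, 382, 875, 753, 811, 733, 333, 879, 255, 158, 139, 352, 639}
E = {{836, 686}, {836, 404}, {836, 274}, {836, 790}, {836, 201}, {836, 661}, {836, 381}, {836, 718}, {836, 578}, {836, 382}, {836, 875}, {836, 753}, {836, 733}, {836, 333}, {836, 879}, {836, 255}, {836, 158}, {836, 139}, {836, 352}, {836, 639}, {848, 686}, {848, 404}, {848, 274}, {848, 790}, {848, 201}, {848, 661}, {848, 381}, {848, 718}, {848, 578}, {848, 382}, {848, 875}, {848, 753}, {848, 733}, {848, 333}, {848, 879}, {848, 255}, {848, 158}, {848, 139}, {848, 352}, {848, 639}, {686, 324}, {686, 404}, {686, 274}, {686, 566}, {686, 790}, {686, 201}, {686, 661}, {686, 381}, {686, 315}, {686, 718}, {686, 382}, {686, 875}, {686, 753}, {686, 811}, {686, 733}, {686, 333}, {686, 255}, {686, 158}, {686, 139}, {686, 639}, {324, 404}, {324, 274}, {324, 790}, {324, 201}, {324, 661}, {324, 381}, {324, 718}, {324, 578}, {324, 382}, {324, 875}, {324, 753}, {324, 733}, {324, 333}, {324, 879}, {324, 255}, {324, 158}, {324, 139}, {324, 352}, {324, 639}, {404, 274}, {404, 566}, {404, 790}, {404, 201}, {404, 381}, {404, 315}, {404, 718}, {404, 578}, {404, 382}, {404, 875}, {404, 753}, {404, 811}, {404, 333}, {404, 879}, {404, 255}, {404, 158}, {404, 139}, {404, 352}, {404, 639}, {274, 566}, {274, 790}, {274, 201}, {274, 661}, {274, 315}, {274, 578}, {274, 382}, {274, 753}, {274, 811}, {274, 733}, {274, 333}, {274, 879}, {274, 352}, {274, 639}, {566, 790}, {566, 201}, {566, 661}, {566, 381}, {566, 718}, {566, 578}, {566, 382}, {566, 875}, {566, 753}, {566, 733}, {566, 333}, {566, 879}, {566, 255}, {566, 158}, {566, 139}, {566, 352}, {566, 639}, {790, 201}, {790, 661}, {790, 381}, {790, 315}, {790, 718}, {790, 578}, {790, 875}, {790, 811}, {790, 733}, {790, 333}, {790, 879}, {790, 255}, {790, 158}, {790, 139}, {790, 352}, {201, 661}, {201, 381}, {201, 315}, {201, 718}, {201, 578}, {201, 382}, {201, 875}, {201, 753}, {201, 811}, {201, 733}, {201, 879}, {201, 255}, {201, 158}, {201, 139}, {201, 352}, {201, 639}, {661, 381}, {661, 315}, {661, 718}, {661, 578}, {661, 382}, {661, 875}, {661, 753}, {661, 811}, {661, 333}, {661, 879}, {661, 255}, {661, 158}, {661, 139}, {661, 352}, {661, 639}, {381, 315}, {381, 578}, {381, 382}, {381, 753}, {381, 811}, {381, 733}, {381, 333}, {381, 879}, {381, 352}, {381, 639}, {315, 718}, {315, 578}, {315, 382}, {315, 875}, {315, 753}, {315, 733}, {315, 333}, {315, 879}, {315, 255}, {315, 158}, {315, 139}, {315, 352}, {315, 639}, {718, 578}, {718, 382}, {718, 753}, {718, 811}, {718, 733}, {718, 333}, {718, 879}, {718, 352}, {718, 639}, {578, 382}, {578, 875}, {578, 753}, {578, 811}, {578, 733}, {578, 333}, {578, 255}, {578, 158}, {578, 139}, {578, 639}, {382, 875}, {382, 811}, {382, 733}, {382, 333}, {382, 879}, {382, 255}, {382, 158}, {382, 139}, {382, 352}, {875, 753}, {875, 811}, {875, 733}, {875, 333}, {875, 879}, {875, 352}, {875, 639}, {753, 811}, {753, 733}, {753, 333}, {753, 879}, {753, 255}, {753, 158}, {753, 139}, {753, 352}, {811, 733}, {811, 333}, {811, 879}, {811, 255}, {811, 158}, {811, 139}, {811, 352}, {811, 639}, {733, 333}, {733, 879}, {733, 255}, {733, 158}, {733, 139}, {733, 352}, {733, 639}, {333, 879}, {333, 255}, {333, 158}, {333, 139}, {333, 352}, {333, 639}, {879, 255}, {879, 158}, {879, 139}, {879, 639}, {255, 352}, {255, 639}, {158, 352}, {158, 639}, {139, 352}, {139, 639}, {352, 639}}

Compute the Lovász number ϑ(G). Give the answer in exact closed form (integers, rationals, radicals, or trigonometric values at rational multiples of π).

deg(661) = 23; N(661) = {836, 848, 686, 324, 274, 566, 790, 201, 381, 315, 718, 578, 382, 875, 753, 811, 333, 879, 255, 158, 139, 352, 639}.
deg(158) = 19; N(158) = {836, 848, 686, 324, 404, 566, 790, 201, 661, 315, 578, 382, 753, 811, 733, 333, 879, 352, 639}.
Vertex 733 has 23 neighbors: 836, 848, 686, 324, 274, 566, 790, 201, 381, 315, 718, 578, 382, 875, 753, 811, 333, 879, 255, 158, 139, 352, 639.
Vertex 274 has 19 neighbors: 836, 848, 686, 324, 404, 566, 790, 201, 661, 315, 578, 382, 753, 811, 733, 333, 879, 352, 639.
6 parts of sizes [7, 6, 4, 4, 3, 2]; α(G) = 7 = ϑ (perfect).
= 7.00000000… (decimal).
7 ≤ 7 ≤ 7: collapsed.

7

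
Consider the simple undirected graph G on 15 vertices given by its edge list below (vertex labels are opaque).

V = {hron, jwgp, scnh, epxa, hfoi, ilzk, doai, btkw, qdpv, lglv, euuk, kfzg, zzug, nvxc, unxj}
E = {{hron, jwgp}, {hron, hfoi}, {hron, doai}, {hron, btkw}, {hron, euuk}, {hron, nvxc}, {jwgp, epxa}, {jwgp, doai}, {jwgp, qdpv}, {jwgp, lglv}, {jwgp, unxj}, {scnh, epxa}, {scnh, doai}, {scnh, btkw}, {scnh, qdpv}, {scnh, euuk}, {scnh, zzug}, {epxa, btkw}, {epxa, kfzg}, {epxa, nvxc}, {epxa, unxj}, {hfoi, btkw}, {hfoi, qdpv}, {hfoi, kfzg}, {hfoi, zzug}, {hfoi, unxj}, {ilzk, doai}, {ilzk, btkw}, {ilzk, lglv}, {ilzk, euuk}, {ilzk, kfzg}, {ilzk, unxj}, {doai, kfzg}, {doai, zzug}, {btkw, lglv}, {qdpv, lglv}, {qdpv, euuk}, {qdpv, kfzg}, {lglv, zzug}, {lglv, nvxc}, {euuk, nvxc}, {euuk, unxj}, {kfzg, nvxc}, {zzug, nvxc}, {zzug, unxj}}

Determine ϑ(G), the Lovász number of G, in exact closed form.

5

N(zzug) = {scnh, hfoi, doai, lglv, nvxc, unxj}, |N(zzug)| = 6.
Vertex doai has 6 neighbors: hron, jwgp, scnh, ilzk, kfzg, zzug.
deg(euuk) = 6; N(euuk) = {hron, scnh, ilzk, qdpv, nvxc, unxj}.
N(kfzg) = {epxa, hfoi, ilzk, doai, qdpv, nvxc}, |N(kfzg)| = 6.
Regular of degree 6 on 15 vertices: Kneser K(6,2) on C(6,2)=15 vertices.
spec(A) ≈ [6.0, 1.0, -3.0] (distinct, 5 d.p.).
−15·(-3) / ((6)−(-3)) = 5 = ϑ(G).
= 5.000000000… (decimal).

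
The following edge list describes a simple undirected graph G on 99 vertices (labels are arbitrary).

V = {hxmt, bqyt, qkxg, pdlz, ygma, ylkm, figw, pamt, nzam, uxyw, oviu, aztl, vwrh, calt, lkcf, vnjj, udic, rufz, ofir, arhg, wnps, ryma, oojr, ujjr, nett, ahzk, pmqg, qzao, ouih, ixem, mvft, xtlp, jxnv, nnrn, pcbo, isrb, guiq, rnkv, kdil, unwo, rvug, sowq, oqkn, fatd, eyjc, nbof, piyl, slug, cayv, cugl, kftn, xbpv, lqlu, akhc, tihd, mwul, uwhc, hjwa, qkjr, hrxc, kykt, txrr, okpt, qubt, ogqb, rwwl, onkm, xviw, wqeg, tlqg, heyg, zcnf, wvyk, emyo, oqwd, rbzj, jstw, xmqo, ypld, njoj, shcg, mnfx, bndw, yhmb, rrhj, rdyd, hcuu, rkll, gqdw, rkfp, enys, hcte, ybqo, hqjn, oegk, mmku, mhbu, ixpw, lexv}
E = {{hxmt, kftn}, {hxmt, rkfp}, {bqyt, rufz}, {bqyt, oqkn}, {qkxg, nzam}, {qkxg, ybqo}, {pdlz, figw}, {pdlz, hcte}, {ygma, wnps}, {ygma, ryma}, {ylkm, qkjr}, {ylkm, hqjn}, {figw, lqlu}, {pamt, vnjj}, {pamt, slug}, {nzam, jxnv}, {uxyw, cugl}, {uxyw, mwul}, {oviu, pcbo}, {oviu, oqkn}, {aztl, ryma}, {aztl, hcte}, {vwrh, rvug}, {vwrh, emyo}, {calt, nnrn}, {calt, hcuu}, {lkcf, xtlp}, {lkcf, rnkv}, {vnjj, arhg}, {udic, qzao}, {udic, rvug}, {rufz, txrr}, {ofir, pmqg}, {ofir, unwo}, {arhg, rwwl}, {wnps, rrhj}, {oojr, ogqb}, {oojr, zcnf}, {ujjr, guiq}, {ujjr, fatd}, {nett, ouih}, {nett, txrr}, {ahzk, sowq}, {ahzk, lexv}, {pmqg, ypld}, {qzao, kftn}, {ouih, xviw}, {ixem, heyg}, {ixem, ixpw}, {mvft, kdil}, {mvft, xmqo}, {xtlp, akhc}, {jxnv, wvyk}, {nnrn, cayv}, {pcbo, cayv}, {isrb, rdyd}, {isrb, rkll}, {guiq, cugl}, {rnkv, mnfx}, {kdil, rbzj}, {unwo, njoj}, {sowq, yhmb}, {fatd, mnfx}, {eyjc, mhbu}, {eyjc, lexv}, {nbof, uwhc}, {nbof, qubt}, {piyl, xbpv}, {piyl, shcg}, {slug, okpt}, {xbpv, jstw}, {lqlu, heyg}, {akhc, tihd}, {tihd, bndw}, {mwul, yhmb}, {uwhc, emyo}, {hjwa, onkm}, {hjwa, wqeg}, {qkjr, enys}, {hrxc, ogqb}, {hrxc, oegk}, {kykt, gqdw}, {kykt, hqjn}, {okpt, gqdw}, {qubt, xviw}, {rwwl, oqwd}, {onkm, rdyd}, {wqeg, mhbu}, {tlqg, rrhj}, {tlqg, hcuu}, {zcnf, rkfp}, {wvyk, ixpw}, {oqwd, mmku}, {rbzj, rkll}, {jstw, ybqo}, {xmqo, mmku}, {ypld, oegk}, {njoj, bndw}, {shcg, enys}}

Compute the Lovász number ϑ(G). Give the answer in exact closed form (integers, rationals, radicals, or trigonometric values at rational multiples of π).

N(mnfx) = {rnkv, fatd}, |N(mnfx)| = 2.
N(qubt) = {nbof, xviw}, |N(qubt)| = 2.
Vertex jstw has 2 neighbors: xbpv, ybqo.
N(calt) = {nnrn, hcuu}, |N(calt)| = 2.
G on 99 vertices is 2-regular; a single 99-cycle (edge-transitive).
The 50 distinct eigenvalues: [2.0, 1.995973, 1.98391, 1.963857, 1.935897, 1.900142, 1.856736, 1.805853, 1.747699, 1.682507, 1.610541, 1.532089, 1.447468, 1.357019, 1.261105, 1.160114, 1.054451, 0.944542, 0.83083, 0.713772, 0.593841, 0.471518, 0.347296, 0.221676, 0.095164, -0.031732, -0.1585, -0.28463, -0.409613, -0.532948, -0.654136, -0.77269, -0.888133, -1.0, -1.10784, -1.211219, -1.309721, -1.40295, -1.490529, -1.572106, -1.647353, -1.715967, -1.777671, -1.832217, -1.879385, -1.918986, -1.95086, -1.974878, -1.990944, -1.998993].
λ_max=2, λ_min=-2*cos(pi/99); ϑ = −99·λ_min/(λ_max−λ_min) = 99*cos(pi/99)/(cos(pi/99) + 1).
ϑ(G) ≈ 49.487536287.
Sandwich: α(G)=49 ≤ ϑ(G)=99*cos(pi/99)/(cos(pi/99) + 1) ≤ χ(Ḡ)=50 (both strict).

99*cos(pi/99)/(cos(pi/99) + 1)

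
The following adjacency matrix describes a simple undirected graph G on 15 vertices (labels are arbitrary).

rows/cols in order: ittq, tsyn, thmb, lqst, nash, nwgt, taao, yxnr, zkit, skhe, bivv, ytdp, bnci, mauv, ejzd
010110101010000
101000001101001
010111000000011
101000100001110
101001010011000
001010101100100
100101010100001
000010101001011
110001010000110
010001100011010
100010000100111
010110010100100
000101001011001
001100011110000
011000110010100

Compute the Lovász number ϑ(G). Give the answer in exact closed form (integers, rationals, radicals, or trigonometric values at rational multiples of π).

5

deg(skhe) = 6; N(skhe) = {tsyn, nwgt, taao, bivv, ytdp, mauv}.
deg(ytdp) = 6; N(ytdp) = {tsyn, lqst, nash, yxnr, skhe, bnci}.
deg(taao) = 6; N(taao) = {ittq, lqst, nwgt, yxnr, skhe, ejzd}.
N(bnci) = {lqst, nwgt, zkit, bivv, ytdp, ejzd}, |N(bnci)| = 6.
deg(v) = 6 for all v (|V|=15); this is K(6,2), the Kneser graph.
spec(A) ≈ [6.0, 1.0, -3.0] (distinct, 5 d.p.).
Lovász (edge-transitive): ϑ = −15·(-3)/((6)−(-3)) = 5.
Numerically 5.000000.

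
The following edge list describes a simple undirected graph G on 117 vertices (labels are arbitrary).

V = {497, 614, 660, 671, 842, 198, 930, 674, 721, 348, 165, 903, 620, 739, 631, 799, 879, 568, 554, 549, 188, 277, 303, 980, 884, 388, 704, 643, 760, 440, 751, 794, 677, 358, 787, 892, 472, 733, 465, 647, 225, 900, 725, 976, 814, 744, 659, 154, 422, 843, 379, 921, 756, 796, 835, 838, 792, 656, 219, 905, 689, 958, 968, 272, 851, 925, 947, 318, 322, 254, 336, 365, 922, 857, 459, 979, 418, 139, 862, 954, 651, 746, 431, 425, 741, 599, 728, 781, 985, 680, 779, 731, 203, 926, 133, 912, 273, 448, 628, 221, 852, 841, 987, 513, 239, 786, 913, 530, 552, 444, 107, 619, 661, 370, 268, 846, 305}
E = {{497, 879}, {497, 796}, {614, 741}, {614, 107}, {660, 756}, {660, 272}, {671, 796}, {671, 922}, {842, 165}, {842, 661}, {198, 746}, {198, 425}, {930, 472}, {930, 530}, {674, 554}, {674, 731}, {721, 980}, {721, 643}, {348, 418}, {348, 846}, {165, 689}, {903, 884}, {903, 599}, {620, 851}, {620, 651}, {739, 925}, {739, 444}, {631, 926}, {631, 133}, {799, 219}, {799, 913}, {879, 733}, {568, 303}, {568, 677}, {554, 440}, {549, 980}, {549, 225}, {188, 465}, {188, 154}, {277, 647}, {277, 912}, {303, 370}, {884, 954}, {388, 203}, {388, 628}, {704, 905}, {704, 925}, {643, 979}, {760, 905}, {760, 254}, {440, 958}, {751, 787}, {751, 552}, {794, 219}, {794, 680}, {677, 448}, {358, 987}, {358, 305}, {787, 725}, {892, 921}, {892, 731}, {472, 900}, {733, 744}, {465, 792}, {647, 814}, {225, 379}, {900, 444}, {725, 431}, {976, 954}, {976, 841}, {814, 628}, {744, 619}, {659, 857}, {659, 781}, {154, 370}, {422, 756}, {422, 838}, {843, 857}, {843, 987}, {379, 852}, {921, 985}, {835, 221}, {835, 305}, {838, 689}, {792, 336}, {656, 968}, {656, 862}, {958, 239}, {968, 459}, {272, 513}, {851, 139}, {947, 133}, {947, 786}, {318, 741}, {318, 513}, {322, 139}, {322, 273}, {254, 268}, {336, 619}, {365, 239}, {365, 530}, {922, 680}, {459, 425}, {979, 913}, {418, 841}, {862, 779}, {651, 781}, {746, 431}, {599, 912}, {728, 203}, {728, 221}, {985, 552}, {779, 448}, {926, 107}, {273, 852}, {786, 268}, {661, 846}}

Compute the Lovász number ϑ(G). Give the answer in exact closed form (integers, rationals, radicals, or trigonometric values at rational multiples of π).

N(704) = {905, 925}, |N(704)| = 2.
deg(336) = 2; N(336) = {792, 619}.
Vertex 659 has 2 neighbors: 857, 781.
Vertex 680 has 2 neighbors: 794, 922.
G on 117 vertices is 2-regular; a single 117-cycle (edge-transitive).
spec(A) ≈ [2.0, 1.997117, 1.988475, 1.974101, 1.954034, 1.928333, 1.897073, 1.860343, 1.818249, 1.770912, 1.71847, 1.661072, 1.598886, 1.532089, 1.460875, 1.385449, 1.306028, 1.222842, 1.136129, 1.046142, 0.953137, 0.857385, 0.759161, 0.658748, 0.556435, 0.452518, 0.347296, 0.241073, 0.134155, 0.02685, -0.080532, -0.187682, -0.294291, -0.400051, -0.504658, -0.60781, -0.70921, -0.808564, -0.905588, -1.0, -1.091529, -1.179911, -1.264891, -1.346224, -1.423675, -1.497021, -1.566052, -1.630567, -1.69038, -1.74532, -1.795227, -1.839959, -1.879385, -1.913393, -1.941884, -1.964775, -1.982002, -1.993515, -1.999279] (distinct, 6 d.p.).
λ_max=2, λ_min=-2*cos(pi/117); ϑ = −117·λ_min/(λ_max−λ_min) = 117*cos(pi/117)/(cos(pi/117) + 1).
Numerically 58.4895.
Check 58 ≤ 117*cos(pi/117)/(cos(pi/117) + 1) ≤ 59: both strict.

117*cos(pi/117)/(cos(pi/117) + 1)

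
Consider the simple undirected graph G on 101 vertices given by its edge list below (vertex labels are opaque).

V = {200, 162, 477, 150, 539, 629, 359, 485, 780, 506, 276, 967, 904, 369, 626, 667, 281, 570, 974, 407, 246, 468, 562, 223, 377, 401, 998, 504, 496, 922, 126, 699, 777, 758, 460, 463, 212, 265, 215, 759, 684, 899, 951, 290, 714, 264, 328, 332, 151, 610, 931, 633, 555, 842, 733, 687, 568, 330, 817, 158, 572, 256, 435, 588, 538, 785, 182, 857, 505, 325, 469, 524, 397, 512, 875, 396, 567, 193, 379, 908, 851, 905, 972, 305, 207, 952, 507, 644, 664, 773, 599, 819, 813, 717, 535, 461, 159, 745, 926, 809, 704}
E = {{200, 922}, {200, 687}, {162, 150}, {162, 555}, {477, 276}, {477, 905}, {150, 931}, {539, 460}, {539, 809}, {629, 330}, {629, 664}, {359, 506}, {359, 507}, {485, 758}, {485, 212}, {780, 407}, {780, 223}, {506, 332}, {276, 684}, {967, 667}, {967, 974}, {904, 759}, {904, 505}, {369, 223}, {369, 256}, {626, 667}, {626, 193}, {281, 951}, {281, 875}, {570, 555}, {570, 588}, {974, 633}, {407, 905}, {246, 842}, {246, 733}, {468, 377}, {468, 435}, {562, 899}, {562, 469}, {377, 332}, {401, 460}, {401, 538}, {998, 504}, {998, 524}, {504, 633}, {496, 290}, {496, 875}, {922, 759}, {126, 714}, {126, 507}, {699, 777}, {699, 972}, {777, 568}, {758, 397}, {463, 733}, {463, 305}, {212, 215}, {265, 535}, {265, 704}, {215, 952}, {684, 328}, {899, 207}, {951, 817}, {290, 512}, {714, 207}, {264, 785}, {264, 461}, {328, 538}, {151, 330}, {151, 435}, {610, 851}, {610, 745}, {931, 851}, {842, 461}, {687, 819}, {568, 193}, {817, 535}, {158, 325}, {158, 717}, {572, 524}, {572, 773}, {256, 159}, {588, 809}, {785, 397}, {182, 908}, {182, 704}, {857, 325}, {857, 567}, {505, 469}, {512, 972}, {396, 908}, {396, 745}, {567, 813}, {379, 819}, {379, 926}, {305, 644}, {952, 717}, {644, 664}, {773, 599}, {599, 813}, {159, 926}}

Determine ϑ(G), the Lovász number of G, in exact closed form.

101*cos(pi/101)/(cos(pi/101) + 1)

N(332) = {506, 377}, |N(332)| = 2.
deg(857) = 2; N(857) = {325, 567}.
N(974) = {967, 633}, |N(974)| = 2.
N(477) = {276, 905}, |N(477)| = 2.
Regular of degree 2 on 101 vertices: the odd cycle C_{101}.
Distinct eigenvalues (to 3 d.p.): [2.0, 1.996, 1.985, 1.965, 1.938, 1.904, 1.862, 1.813, 1.757, 1.695, 1.625, 1.55, 1.468, 1.381, 1.288, 1.191, 1.088, 0.982, 0.872, 0.758, 0.642, 0.523, 0.402, 0.279, 0.155, 0.031, -0.093, -0.217, -0.34, -0.462, -0.582, -0.7, -0.815, -0.927, -1.036, -1.14, -1.24, -1.335, -1.425, -1.51, -1.588, -1.661, -1.727, -1.786, -1.839, -1.884, -1.922, -1.953, -1.976, -1.991, -1.999].
Lovász (edge-transitive): ϑ = −101·(-2*cos(pi/101))/((2)−(-2*cos(pi/101))) = 101*cos(pi/101)/(cos(pi/101) + 1).
= 50.48778317… (decimal).
Sandwich: α(G)=50 ≤ ϑ(G)=101*cos(pi/101)/(cos(pi/101) + 1) ≤ χ(Ḡ)=51 (both strict).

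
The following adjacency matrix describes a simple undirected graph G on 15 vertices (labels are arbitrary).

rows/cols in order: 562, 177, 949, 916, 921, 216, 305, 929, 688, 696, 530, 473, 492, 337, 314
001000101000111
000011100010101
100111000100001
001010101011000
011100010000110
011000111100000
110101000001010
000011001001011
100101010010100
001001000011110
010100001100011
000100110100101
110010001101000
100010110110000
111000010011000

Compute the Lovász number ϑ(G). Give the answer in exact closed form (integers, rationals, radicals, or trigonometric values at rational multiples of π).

5

deg(337) = 6; N(337) = {562, 921, 305, 929, 696, 530}.
deg(929) = 6; N(929) = {921, 216, 688, 473, 337, 314}.
Vertex 916 has 6 neighbors: 949, 921, 305, 688, 530, 473.
deg(562) = 6; N(562) = {949, 305, 688, 492, 337, 314}.
Every vertex has degree 6 (N=15); Kneser-type, 2-subsets of [6].
Distinct eigenvalues (to 3 d.p.): [6.0, 1.0, -3.0].
Lovász (edge-transitive): ϑ = −15·(-3)/((6)−(-3)) = 5.
Numerically 5.0000000.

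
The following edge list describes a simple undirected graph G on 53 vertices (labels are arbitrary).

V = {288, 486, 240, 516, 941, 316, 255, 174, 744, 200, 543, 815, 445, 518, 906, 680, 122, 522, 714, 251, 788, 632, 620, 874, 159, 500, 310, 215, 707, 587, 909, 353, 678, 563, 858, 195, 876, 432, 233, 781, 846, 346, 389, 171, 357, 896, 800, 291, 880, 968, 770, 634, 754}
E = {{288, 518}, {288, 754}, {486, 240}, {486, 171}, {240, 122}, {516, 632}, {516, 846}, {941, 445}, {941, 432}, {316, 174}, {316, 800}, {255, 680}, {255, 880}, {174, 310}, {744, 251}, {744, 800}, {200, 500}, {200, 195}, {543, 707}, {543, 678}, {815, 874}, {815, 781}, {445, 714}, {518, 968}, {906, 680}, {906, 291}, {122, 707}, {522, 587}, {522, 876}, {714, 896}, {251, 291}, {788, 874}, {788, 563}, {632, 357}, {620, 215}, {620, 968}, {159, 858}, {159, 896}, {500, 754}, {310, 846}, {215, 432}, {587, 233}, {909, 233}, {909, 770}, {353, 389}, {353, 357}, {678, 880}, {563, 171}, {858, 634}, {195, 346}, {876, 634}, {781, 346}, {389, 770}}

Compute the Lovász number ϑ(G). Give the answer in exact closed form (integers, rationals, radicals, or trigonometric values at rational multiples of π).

N(632) = {516, 357}, |N(632)| = 2.
deg(288) = 2; N(288) = {518, 754}.
N(500) = {200, 754}, |N(500)| = 2.
N(941) = {445, 432}, |N(941)| = 2.
Regular of degree 2 on 53 vertices: a single 53-cycle (edge-transitive).
A has 27 distinct eigenvalues ≈ [2.0, 1.986, 1.944, 1.8748, 1.7793, 1.6588, 1.515, 1.35, 1.166, 0.9656, 0.7517, 0.5272, 0.2953, 0.0593, -0.1776, -0.412, -0.6405, -0.8601, -1.0676, -1.2602, -1.435, -1.5897, -1.7221, -1.8303, -1.9128, -1.9685, -1.9965].
−53·(-2*cos(pi/53)) / ((2)−(-2*cos(pi/53))) = 53*cos(pi/53)/(cos(pi/53) + 1) = ϑ(G).
Numerically 26.476709.
Sandwich: α(G)=26 ≤ ϑ(G)=53*cos(pi/53)/(cos(pi/53) + 1) ≤ χ(Ḡ)=27 (both strict).

53*cos(pi/53)/(cos(pi/53) + 1)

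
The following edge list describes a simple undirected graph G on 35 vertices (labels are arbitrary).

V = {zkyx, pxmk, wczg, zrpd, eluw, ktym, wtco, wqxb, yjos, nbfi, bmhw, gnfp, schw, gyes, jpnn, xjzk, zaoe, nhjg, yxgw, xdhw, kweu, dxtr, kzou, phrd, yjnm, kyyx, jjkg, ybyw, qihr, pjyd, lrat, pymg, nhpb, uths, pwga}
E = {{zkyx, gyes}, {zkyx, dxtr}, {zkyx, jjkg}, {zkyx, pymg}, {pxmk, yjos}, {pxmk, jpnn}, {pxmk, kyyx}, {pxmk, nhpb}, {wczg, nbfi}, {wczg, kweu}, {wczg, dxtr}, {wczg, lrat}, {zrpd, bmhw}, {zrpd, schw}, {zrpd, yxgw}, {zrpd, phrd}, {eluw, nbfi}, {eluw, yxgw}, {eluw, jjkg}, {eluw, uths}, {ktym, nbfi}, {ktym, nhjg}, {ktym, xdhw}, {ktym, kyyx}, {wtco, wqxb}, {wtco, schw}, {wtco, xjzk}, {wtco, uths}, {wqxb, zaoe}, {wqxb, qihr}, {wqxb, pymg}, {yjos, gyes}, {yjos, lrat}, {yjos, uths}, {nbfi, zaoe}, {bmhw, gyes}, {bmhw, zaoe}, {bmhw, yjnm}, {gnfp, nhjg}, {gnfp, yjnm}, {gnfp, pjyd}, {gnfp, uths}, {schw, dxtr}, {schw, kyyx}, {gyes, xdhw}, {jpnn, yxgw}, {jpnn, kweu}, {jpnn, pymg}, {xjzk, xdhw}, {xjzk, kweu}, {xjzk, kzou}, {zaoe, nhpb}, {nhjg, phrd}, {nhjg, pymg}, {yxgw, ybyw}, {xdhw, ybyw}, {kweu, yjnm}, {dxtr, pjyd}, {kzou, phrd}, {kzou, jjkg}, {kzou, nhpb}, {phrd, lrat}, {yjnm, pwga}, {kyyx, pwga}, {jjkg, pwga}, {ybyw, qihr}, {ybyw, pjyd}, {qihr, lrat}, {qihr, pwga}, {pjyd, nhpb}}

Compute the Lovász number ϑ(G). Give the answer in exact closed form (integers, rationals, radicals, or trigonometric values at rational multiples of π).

Vertex qihr has 4 neighbors: wqxb, ybyw, lrat, pwga.
Vertex phrd has 4 neighbors: zrpd, nhjg, kzou, lrat.
deg(ybyw) = 4; N(ybyw) = {yxgw, xdhw, qihr, pjyd}.
N(kyyx) = {pxmk, ktym, schw, pwga}, |N(kyyx)| = 4.
Every vertex has degree 4 (N=35); Kneser-type, 3-subsets of [7].
A has 4 distinct eigenvalues ≈ [4.0, 2.0, -1.0, -3.0].
ϑ = −N·λ_min/(λ_max−λ_min) = −35·(-3)/(4−(-3)) = 15.
Numerically 15.000000000.

15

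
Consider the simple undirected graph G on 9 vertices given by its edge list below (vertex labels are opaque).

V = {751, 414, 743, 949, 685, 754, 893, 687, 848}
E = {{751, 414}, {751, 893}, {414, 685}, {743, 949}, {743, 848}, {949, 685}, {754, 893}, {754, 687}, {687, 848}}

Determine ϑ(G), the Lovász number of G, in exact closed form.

9*cos(pi/9)/(cos(pi/9) + 1)

N(893) = {751, 754}, |N(893)| = 2.
Vertex 751 has 2 neighbors: 414, 893.
Vertex 848 has 2 neighbors: 743, 687.
Vertex 754 has 2 neighbors: 893, 687.
2-regular, N=9; a single 9-cycle (edge-transitive).
spec(A) ≈ [2.0, 1.532089, 0.347296, -1.0, -1.879385] (distinct, 6 d.p.).
Lovász (edge-transitive): ϑ = −9·(-2*cos(pi/9))/((2)−(-2*cos(pi/9))) = 9*cos(pi/9)/(cos(pi/9) + 1).
ϑ(G) ≈ 4.3600896.
Check 4 ≤ 9*cos(pi/9)/(cos(pi/9) + 1) ≤ 5: both strict.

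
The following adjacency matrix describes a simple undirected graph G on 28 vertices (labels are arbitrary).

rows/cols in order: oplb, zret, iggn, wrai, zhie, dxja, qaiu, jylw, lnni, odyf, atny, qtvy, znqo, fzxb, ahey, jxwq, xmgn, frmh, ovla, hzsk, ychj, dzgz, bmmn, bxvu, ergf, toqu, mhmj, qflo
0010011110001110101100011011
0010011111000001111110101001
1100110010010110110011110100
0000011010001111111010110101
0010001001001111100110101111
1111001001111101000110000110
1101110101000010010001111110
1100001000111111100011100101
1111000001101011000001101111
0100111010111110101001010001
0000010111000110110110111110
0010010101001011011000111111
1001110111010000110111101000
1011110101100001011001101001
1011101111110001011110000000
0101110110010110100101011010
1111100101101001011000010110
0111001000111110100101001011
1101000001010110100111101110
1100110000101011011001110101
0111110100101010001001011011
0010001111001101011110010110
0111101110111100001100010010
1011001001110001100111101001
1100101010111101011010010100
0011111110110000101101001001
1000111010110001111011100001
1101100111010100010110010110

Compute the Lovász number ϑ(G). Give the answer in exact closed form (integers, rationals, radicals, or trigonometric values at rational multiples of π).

7

Vertex qaiu has 15 neighbors: oplb, zret, wrai, zhie, dxja, jylw, odyf, ahey, frmh, dzgz, bmmn, bxvu, ergf, toqu, mhmj.
Vertex frmh has 15 neighbors: zret, iggn, wrai, qaiu, atny, qtvy, znqo, fzxb, ahey, xmgn, hzsk, dzgz, ergf, mhmj, qflo.
Vertex zhie has 15 neighbors: iggn, qaiu, odyf, znqo, fzxb, ahey, jxwq, xmgn, hzsk, ychj, bmmn, ergf, toqu, mhmj, qflo.
N(lnni) = {oplb, zret, iggn, wrai, odyf, atny, znqo, ahey, jxwq, dzgz, bmmn, ergf, toqu, mhmj, qflo}, |N(lnni)| = 15.
G on 28 vertices is 15-regular; this is K(8,2), the Kneser graph.
The 3 distinct eigenvalues: [15.0, 1.0, -5.0].
λ_max=15, λ_min=-5; ϑ = −28·λ_min/(λ_max−λ_min) = 7.
ϑ(G) ≈ 7.000000.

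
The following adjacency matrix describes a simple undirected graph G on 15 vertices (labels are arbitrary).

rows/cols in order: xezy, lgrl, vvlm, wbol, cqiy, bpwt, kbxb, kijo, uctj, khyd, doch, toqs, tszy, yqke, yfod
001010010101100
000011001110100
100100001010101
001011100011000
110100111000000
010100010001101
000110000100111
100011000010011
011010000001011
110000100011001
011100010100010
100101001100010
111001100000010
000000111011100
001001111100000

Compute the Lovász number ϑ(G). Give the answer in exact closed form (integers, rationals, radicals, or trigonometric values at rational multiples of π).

5

N(lgrl) = {cqiy, bpwt, uctj, khyd, doch, tszy}, |N(lgrl)| = 6.
deg(cqiy) = 6; N(cqiy) = {xezy, lgrl, wbol, kbxb, kijo, uctj}.
deg(doch) = 6; N(doch) = {lgrl, vvlm, wbol, kijo, khyd, yqke}.
N(kbxb) = {wbol, cqiy, khyd, tszy, yqke, yfod}, |N(kbxb)| = 6.
15-vertex 6-regular graph: Kneser K(6,2) on C(6,2)=15 vertices.
The 3 distinct eigenvalues: [6.0, 1.0, -3.0].
ϑ = −N·λ_min/(λ_max−λ_min) = −15·(-3)/(6−(-3)) = 5.
Numerically 5.0000.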